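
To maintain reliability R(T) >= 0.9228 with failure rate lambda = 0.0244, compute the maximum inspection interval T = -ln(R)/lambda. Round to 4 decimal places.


R_target = 0.9228
lambda = 0.0244
-ln(0.9228) = 0.0803
T = 0.0803 / 0.0244
T = 3.2927

3.2927


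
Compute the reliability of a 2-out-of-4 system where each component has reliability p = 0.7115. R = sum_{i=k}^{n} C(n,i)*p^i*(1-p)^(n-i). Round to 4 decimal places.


k = 2, n = 4, p = 0.7115
i=2: C(4,2)=6 * 0.7115^2 * 0.2885^2 = 0.2528
i=3: C(4,3)=4 * 0.7115^3 * 0.2885^1 = 0.4157
i=4: C(4,4)=1 * 0.7115^4 * 0.2885^0 = 0.2563
R = sum of terms = 0.9247

0.9247


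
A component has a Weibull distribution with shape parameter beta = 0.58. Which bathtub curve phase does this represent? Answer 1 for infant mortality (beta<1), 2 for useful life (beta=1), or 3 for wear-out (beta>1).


beta = 0.58
Compare beta to 1:
beta < 1 => infant mortality (phase 1)
beta = 1 => useful life (phase 2)
beta > 1 => wear-out (phase 3)
Since beta = 0.58, this is infant mortality (decreasing failure rate)
Phase = 1

1


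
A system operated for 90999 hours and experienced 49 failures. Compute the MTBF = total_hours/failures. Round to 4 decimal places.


total_hours = 90999
failures = 49
MTBF = 90999 / 49
MTBF = 1857.1224

1857.1224


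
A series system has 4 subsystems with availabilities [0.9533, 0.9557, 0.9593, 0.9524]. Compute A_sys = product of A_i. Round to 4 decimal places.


Subsystems: [0.9533, 0.9557, 0.9593, 0.9524]
After subsystem 1 (A=0.9533): product = 0.9533
After subsystem 2 (A=0.9557): product = 0.9111
After subsystem 3 (A=0.9593): product = 0.874
After subsystem 4 (A=0.9524): product = 0.8324
A_sys = 0.8324

0.8324


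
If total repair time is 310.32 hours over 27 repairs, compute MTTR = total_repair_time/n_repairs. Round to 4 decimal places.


total_repair_time = 310.32
n_repairs = 27
MTTR = 310.32 / 27
MTTR = 11.4933

11.4933


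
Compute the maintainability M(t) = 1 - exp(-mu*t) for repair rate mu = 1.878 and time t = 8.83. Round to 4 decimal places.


mu = 1.878, t = 8.83
mu * t = 1.878 * 8.83 = 16.5827
exp(-16.5827) = 0.0
M(t) = 1 - 0.0
M(t) = 1.0

1.0


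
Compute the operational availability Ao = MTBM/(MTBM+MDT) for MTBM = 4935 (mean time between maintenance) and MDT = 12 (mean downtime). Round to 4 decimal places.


MTBM = 4935
MDT = 12
MTBM + MDT = 4947
Ao = 4935 / 4947
Ao = 0.9976

0.9976


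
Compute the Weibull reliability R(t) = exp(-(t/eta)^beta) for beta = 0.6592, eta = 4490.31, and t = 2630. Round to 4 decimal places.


beta = 0.6592, eta = 4490.31, t = 2630
t/eta = 2630 / 4490.31 = 0.5857
(t/eta)^beta = 0.5857^0.6592 = 0.7028
R(t) = exp(-0.7028)
R(t) = 0.4952

0.4952


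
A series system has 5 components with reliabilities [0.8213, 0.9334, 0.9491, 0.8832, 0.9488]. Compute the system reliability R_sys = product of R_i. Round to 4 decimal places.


Components: [0.8213, 0.9334, 0.9491, 0.8832, 0.9488]
After component 1 (R=0.8213): product = 0.8213
After component 2 (R=0.9334): product = 0.7666
After component 3 (R=0.9491): product = 0.7276
After component 4 (R=0.8832): product = 0.6426
After component 5 (R=0.9488): product = 0.6097
R_sys = 0.6097

0.6097


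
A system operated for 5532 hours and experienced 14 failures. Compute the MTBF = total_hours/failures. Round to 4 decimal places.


total_hours = 5532
failures = 14
MTBF = 5532 / 14
MTBF = 395.1429

395.1429


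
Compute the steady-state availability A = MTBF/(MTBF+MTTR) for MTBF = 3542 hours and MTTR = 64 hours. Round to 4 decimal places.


MTBF = 3542
MTTR = 64
MTBF + MTTR = 3606
A = 3542 / 3606
A = 0.9823

0.9823


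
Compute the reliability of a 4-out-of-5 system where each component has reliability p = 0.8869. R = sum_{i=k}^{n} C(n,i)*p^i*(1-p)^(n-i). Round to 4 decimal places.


k = 4, n = 5, p = 0.8869
i=4: C(5,4)=5 * 0.8869^4 * 0.1131^1 = 0.3499
i=5: C(5,5)=1 * 0.8869^5 * 0.1131^0 = 0.5487
R = sum of terms = 0.8986

0.8986


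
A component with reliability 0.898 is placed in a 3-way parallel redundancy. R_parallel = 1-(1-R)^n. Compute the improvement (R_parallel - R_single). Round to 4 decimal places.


R_single = 0.898, n = 3
1 - R_single = 0.102
(1 - R_single)^n = 0.102^3 = 0.0011
R_parallel = 1 - 0.0011 = 0.9989
Improvement = 0.9989 - 0.898
Improvement = 0.1009

0.1009


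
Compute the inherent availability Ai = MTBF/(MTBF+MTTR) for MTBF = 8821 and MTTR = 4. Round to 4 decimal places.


MTBF = 8821
MTTR = 4
MTBF + MTTR = 8825
Ai = 8821 / 8825
Ai = 0.9995

0.9995


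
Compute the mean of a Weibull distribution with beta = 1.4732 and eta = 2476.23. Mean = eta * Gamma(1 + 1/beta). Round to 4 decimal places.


beta = 1.4732, eta = 2476.23
1/beta = 0.6788
1 + 1/beta = 1.6788
Gamma(1.6788) = 0.9048
Mean = 2476.23 * 0.9048
Mean = 2240.4718

2240.4718


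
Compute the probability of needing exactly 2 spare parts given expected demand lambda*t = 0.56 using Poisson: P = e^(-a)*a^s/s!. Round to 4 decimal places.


a = 0.56, s = 2
e^(-a) = e^(-0.56) = 0.5712
a^s = 0.56^2 = 0.3136
s! = 2
P = 0.5712 * 0.3136 / 2
P = 0.0896

0.0896


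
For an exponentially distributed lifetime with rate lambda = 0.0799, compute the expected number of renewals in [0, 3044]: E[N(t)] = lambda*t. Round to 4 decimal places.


lambda = 0.0799
t = 3044
E[N(t)] = lambda * t
E[N(t)] = 0.0799 * 3044
E[N(t)] = 243.2156

243.2156


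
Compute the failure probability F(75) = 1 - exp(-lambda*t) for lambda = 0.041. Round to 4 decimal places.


lambda = 0.041, t = 75
lambda * t = 3.075
exp(-3.075) = 0.0462
F(t) = 1 - 0.0462
F(t) = 0.9538

0.9538


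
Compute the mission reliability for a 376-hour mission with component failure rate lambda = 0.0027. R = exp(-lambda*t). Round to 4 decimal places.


lambda = 0.0027
mission_time = 376
lambda * t = 0.0027 * 376 = 1.0152
R = exp(-1.0152)
R = 0.3623

0.3623


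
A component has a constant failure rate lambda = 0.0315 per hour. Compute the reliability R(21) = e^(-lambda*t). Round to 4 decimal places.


lambda = 0.0315
t = 21
lambda * t = 0.6615
R(t) = e^(-0.6615)
R(t) = 0.5161

0.5161


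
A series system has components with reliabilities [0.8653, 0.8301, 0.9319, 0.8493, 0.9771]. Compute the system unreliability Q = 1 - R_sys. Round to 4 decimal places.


Components: [0.8653, 0.8301, 0.9319, 0.8493, 0.9771]
After component 1: product = 0.8653
After component 2: product = 0.7183
After component 3: product = 0.6694
After component 4: product = 0.5685
After component 5: product = 0.5555
R_sys = 0.5555
Q = 1 - 0.5555 = 0.4445

0.4445


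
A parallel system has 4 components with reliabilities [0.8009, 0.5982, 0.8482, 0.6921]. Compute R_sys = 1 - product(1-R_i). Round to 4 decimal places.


Components: [0.8009, 0.5982, 0.8482, 0.6921]
(1 - 0.8009) = 0.1991, running product = 0.1991
(1 - 0.5982) = 0.4018, running product = 0.08
(1 - 0.8482) = 0.1518, running product = 0.0121
(1 - 0.6921) = 0.3079, running product = 0.0037
Product of (1-R_i) = 0.0037
R_sys = 1 - 0.0037 = 0.9963

0.9963


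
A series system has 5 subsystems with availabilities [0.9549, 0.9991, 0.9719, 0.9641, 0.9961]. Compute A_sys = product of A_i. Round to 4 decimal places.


Subsystems: [0.9549, 0.9991, 0.9719, 0.9641, 0.9961]
After subsystem 1 (A=0.9549): product = 0.9549
After subsystem 2 (A=0.9991): product = 0.954
After subsystem 3 (A=0.9719): product = 0.9272
After subsystem 4 (A=0.9641): product = 0.8939
After subsystem 5 (A=0.9961): product = 0.8905
A_sys = 0.8905

0.8905


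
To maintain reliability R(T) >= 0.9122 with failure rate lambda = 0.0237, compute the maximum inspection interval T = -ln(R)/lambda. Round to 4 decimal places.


R_target = 0.9122
lambda = 0.0237
-ln(0.9122) = 0.0919
T = 0.0919 / 0.0237
T = 3.8775

3.8775


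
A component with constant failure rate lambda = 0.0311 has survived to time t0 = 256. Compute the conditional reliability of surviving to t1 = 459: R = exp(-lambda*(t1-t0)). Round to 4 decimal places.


lambda = 0.0311
t0 = 256, t1 = 459
t1 - t0 = 203
lambda * (t1-t0) = 0.0311 * 203 = 6.3133
R = exp(-6.3133)
R = 0.0018

0.0018


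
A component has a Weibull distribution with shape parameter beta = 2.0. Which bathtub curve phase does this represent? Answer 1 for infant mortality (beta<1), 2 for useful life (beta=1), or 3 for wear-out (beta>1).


beta = 2.0
Compare beta to 1:
beta < 1 => infant mortality (phase 1)
beta = 1 => useful life (phase 2)
beta > 1 => wear-out (phase 3)
Since beta = 2.0, this is wear-out (increasing failure rate)
Phase = 3

3


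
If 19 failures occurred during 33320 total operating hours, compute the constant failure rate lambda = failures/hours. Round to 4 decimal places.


failures = 19
total_hours = 33320
lambda = 19 / 33320
lambda = 0.0006

0.0006


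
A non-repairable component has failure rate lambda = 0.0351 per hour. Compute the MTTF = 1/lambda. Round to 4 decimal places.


lambda = 0.0351
MTTF = 1 / 0.0351
MTTF = 28.49

28.49


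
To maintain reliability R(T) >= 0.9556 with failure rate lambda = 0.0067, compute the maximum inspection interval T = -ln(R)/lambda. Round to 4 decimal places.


R_target = 0.9556
lambda = 0.0067
-ln(0.9556) = 0.0454
T = 0.0454 / 0.0067
T = 6.7785

6.7785


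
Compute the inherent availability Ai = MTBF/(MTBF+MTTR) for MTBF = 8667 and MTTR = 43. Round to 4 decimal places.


MTBF = 8667
MTTR = 43
MTBF + MTTR = 8710
Ai = 8667 / 8710
Ai = 0.9951

0.9951


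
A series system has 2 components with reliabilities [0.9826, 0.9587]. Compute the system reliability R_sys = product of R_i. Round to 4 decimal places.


Components: [0.9826, 0.9587]
After component 1 (R=0.9826): product = 0.9826
After component 2 (R=0.9587): product = 0.942
R_sys = 0.942

0.942


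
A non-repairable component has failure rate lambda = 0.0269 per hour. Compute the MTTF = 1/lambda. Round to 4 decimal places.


lambda = 0.0269
MTTF = 1 / 0.0269
MTTF = 37.1747

37.1747


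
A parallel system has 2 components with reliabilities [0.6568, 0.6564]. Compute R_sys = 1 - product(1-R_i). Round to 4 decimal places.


Components: [0.6568, 0.6564]
(1 - 0.6568) = 0.3432, running product = 0.3432
(1 - 0.6564) = 0.3436, running product = 0.1179
Product of (1-R_i) = 0.1179
R_sys = 1 - 0.1179 = 0.8821

0.8821


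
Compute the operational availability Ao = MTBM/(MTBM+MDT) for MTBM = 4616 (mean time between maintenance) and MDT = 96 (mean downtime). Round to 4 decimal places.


MTBM = 4616
MDT = 96
MTBM + MDT = 4712
Ao = 4616 / 4712
Ao = 0.9796

0.9796


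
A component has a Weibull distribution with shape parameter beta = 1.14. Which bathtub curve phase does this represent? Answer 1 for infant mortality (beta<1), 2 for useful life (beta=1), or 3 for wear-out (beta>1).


beta = 1.14
Compare beta to 1:
beta < 1 => infant mortality (phase 1)
beta = 1 => useful life (phase 2)
beta > 1 => wear-out (phase 3)
Since beta = 1.14, this is wear-out (increasing failure rate)
Phase = 3

3


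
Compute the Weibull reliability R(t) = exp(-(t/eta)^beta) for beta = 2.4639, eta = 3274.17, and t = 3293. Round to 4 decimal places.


beta = 2.4639, eta = 3274.17, t = 3293
t/eta = 3293 / 3274.17 = 1.0058
(t/eta)^beta = 1.0058^2.4639 = 1.0142
R(t) = exp(-1.0142)
R(t) = 0.3627

0.3627


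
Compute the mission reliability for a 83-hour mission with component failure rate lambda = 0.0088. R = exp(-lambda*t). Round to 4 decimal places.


lambda = 0.0088
mission_time = 83
lambda * t = 0.0088 * 83 = 0.7304
R = exp(-0.7304)
R = 0.4817

0.4817


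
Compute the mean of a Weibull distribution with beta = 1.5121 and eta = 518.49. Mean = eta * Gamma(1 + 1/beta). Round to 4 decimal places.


beta = 1.5121, eta = 518.49
1/beta = 0.6613
1 + 1/beta = 1.6613
Gamma(1.6613) = 0.9019
Mean = 518.49 * 0.9019
Mean = 467.6162

467.6162


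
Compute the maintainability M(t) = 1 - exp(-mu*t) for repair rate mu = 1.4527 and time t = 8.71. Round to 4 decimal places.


mu = 1.4527, t = 8.71
mu * t = 1.4527 * 8.71 = 12.653
exp(-12.653) = 0.0
M(t) = 1 - 0.0
M(t) = 1.0

1.0


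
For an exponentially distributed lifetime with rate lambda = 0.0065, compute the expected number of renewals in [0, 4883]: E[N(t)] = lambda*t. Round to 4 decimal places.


lambda = 0.0065
t = 4883
E[N(t)] = lambda * t
E[N(t)] = 0.0065 * 4883
E[N(t)] = 31.7395

31.7395


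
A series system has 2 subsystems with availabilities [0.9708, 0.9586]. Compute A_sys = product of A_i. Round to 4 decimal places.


Subsystems: [0.9708, 0.9586]
After subsystem 1 (A=0.9708): product = 0.9708
After subsystem 2 (A=0.9586): product = 0.9306
A_sys = 0.9306

0.9306


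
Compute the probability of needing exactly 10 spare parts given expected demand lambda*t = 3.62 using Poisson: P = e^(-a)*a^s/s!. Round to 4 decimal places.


a = 3.62, s = 10
e^(-a) = e^(-3.62) = 0.0268
a^s = 3.62^10 = 386443.2317
s! = 3628800
P = 0.0268 * 386443.2317 / 3628800
P = 0.0029

0.0029


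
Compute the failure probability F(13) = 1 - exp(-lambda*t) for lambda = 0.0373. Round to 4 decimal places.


lambda = 0.0373, t = 13
lambda * t = 0.4849
exp(-0.4849) = 0.6158
F(t) = 1 - 0.6158
F(t) = 0.3842

0.3842


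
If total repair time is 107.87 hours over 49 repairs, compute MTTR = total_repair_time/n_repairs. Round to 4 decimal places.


total_repair_time = 107.87
n_repairs = 49
MTTR = 107.87 / 49
MTTR = 2.2014

2.2014


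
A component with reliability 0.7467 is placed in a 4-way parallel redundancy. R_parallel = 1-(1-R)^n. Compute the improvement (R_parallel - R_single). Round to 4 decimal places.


R_single = 0.7467, n = 4
1 - R_single = 0.2533
(1 - R_single)^n = 0.2533^4 = 0.0041
R_parallel = 1 - 0.0041 = 0.9959
Improvement = 0.9959 - 0.7467
Improvement = 0.2492

0.2492


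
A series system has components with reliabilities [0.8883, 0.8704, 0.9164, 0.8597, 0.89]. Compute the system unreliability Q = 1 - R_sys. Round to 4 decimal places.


Components: [0.8883, 0.8704, 0.9164, 0.8597, 0.89]
After component 1: product = 0.8883
After component 2: product = 0.7732
After component 3: product = 0.7085
After component 4: product = 0.6091
After component 5: product = 0.5421
R_sys = 0.5421
Q = 1 - 0.5421 = 0.4579

0.4579


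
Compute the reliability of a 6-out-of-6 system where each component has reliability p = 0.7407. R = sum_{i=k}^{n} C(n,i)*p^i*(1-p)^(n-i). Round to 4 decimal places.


k = 6, n = 6, p = 0.7407
i=6: C(6,6)=1 * 0.7407^6 * 0.2593^0 = 0.1651
R = sum of terms = 0.1651

0.1651


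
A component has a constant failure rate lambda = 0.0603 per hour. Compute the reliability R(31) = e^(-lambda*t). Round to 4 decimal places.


lambda = 0.0603
t = 31
lambda * t = 1.8693
R(t) = e^(-1.8693)
R(t) = 0.1542

0.1542


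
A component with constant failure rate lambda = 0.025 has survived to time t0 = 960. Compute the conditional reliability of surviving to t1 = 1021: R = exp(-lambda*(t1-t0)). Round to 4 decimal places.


lambda = 0.025
t0 = 960, t1 = 1021
t1 - t0 = 61
lambda * (t1-t0) = 0.025 * 61 = 1.525
R = exp(-1.525)
R = 0.2176

0.2176


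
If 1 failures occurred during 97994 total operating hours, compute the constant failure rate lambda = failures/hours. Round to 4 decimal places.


failures = 1
total_hours = 97994
lambda = 1 / 97994
lambda = 0.0

0.0


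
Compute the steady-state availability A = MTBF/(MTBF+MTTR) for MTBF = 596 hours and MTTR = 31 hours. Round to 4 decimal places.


MTBF = 596
MTTR = 31
MTBF + MTTR = 627
A = 596 / 627
A = 0.9506

0.9506


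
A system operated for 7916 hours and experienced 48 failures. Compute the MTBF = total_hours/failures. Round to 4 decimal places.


total_hours = 7916
failures = 48
MTBF = 7916 / 48
MTBF = 164.9167

164.9167


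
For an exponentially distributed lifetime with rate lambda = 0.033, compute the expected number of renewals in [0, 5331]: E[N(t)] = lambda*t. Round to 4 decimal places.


lambda = 0.033
t = 5331
E[N(t)] = lambda * t
E[N(t)] = 0.033 * 5331
E[N(t)] = 175.923

175.923


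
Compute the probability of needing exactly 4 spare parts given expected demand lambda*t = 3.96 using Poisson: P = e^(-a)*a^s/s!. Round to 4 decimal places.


a = 3.96, s = 4
e^(-a) = e^(-3.96) = 0.0191
a^s = 3.96^4 = 245.9126
s! = 24
P = 0.0191 * 245.9126 / 24
P = 0.1953

0.1953


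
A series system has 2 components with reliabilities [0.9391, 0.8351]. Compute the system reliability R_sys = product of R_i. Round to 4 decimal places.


Components: [0.9391, 0.8351]
After component 1 (R=0.9391): product = 0.9391
After component 2 (R=0.8351): product = 0.7842
R_sys = 0.7842

0.7842


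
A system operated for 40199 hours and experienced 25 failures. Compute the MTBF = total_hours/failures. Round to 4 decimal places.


total_hours = 40199
failures = 25
MTBF = 40199 / 25
MTBF = 1607.96

1607.96


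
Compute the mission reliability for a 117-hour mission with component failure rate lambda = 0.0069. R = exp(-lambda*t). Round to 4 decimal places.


lambda = 0.0069
mission_time = 117
lambda * t = 0.0069 * 117 = 0.8073
R = exp(-0.8073)
R = 0.4461

0.4461


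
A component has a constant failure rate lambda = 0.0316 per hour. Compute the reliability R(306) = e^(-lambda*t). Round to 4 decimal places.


lambda = 0.0316
t = 306
lambda * t = 9.6696
R(t) = e^(-9.6696)
R(t) = 0.0001

0.0001


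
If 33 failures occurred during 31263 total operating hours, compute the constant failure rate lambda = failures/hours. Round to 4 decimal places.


failures = 33
total_hours = 31263
lambda = 33 / 31263
lambda = 0.0011

0.0011


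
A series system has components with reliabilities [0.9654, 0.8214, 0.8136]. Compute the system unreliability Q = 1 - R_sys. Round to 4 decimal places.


Components: [0.9654, 0.8214, 0.8136]
After component 1: product = 0.9654
After component 2: product = 0.793
After component 3: product = 0.6452
R_sys = 0.6452
Q = 1 - 0.6452 = 0.3548

0.3548


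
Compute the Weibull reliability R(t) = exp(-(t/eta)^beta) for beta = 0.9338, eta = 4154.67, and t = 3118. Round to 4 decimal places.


beta = 0.9338, eta = 4154.67, t = 3118
t/eta = 3118 / 4154.67 = 0.7505
(t/eta)^beta = 0.7505^0.9338 = 0.7649
R(t) = exp(-0.7649)
R(t) = 0.4654

0.4654


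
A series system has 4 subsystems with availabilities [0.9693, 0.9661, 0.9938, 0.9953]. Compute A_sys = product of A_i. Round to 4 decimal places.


Subsystems: [0.9693, 0.9661, 0.9938, 0.9953]
After subsystem 1 (A=0.9693): product = 0.9693
After subsystem 2 (A=0.9661): product = 0.9364
After subsystem 3 (A=0.9938): product = 0.9306
After subsystem 4 (A=0.9953): product = 0.9263
A_sys = 0.9263

0.9263


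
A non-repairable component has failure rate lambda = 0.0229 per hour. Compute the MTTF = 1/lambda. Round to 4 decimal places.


lambda = 0.0229
MTTF = 1 / 0.0229
MTTF = 43.6681

43.6681


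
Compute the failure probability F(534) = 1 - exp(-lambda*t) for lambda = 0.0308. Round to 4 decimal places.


lambda = 0.0308, t = 534
lambda * t = 16.4472
exp(-16.4472) = 0.0
F(t) = 1 - 0.0
F(t) = 1.0

1.0


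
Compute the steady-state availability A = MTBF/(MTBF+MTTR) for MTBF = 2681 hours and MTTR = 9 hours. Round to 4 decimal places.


MTBF = 2681
MTTR = 9
MTBF + MTTR = 2690
A = 2681 / 2690
A = 0.9967

0.9967


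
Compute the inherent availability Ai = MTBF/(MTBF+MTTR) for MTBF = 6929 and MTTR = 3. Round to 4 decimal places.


MTBF = 6929
MTTR = 3
MTBF + MTTR = 6932
Ai = 6929 / 6932
Ai = 0.9996

0.9996


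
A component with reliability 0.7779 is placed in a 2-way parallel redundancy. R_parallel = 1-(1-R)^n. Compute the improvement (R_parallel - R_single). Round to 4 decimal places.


R_single = 0.7779, n = 2
1 - R_single = 0.2221
(1 - R_single)^n = 0.2221^2 = 0.0493
R_parallel = 1 - 0.0493 = 0.9507
Improvement = 0.9507 - 0.7779
Improvement = 0.1728

0.1728


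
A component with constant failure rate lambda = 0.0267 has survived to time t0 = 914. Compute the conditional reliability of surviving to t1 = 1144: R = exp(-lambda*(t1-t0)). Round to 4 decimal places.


lambda = 0.0267
t0 = 914, t1 = 1144
t1 - t0 = 230
lambda * (t1-t0) = 0.0267 * 230 = 6.141
R = exp(-6.141)
R = 0.0022

0.0022


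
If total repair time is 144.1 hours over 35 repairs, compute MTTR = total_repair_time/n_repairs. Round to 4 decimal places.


total_repair_time = 144.1
n_repairs = 35
MTTR = 144.1 / 35
MTTR = 4.1171

4.1171


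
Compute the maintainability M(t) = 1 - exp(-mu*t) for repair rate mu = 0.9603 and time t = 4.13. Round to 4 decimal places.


mu = 0.9603, t = 4.13
mu * t = 0.9603 * 4.13 = 3.966
exp(-3.966) = 0.0189
M(t) = 1 - 0.0189
M(t) = 0.9811

0.9811


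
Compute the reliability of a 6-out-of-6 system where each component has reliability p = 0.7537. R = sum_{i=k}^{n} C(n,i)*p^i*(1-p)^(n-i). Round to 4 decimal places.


k = 6, n = 6, p = 0.7537
i=6: C(6,6)=1 * 0.7537^6 * 0.2463^0 = 0.1833
R = sum of terms = 0.1833

0.1833


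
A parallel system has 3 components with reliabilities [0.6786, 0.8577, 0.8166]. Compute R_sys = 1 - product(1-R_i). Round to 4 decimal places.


Components: [0.6786, 0.8577, 0.8166]
(1 - 0.6786) = 0.3214, running product = 0.3214
(1 - 0.8577) = 0.1423, running product = 0.0457
(1 - 0.8166) = 0.1834, running product = 0.0084
Product of (1-R_i) = 0.0084
R_sys = 1 - 0.0084 = 0.9916

0.9916


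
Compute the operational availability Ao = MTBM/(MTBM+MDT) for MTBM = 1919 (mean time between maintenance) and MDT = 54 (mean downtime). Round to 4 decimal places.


MTBM = 1919
MDT = 54
MTBM + MDT = 1973
Ao = 1919 / 1973
Ao = 0.9726

0.9726


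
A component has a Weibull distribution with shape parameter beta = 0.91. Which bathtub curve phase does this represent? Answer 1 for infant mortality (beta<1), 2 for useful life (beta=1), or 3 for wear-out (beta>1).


beta = 0.91
Compare beta to 1:
beta < 1 => infant mortality (phase 1)
beta = 1 => useful life (phase 2)
beta > 1 => wear-out (phase 3)
Since beta = 0.91, this is infant mortality (decreasing failure rate)
Phase = 1

1


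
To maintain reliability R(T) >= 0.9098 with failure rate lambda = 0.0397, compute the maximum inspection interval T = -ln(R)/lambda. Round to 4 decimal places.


R_target = 0.9098
lambda = 0.0397
-ln(0.9098) = 0.0945
T = 0.0945 / 0.0397
T = 2.3811

2.3811


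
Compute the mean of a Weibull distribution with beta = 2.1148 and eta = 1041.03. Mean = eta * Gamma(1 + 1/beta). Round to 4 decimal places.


beta = 2.1148, eta = 1041.03
1/beta = 0.4729
1 + 1/beta = 1.4729
Gamma(1.4729) = 0.8857
Mean = 1041.03 * 0.8857
Mean = 921.9955

921.9955


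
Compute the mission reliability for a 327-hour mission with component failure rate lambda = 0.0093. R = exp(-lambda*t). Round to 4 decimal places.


lambda = 0.0093
mission_time = 327
lambda * t = 0.0093 * 327 = 3.0411
R = exp(-3.0411)
R = 0.0478

0.0478


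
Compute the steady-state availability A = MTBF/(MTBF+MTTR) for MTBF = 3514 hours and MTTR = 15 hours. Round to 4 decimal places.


MTBF = 3514
MTTR = 15
MTBF + MTTR = 3529
A = 3514 / 3529
A = 0.9957

0.9957


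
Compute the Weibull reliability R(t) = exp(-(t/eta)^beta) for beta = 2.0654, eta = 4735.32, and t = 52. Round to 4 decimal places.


beta = 2.0654, eta = 4735.32, t = 52
t/eta = 52 / 4735.32 = 0.011
(t/eta)^beta = 0.011^2.0654 = 0.0001
R(t) = exp(-0.0001)
R(t) = 0.9999

0.9999


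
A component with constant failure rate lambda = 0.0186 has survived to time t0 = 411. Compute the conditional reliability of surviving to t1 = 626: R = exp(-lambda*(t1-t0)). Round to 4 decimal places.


lambda = 0.0186
t0 = 411, t1 = 626
t1 - t0 = 215
lambda * (t1-t0) = 0.0186 * 215 = 3.999
R = exp(-3.999)
R = 0.0183

0.0183


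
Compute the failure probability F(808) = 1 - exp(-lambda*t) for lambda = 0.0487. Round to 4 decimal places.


lambda = 0.0487, t = 808
lambda * t = 39.3496
exp(-39.3496) = 0.0
F(t) = 1 - 0.0
F(t) = 1.0

1.0


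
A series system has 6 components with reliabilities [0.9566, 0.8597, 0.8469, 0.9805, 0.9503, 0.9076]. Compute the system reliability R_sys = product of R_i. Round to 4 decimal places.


Components: [0.9566, 0.8597, 0.8469, 0.9805, 0.9503, 0.9076]
After component 1 (R=0.9566): product = 0.9566
After component 2 (R=0.8597): product = 0.8224
After component 3 (R=0.8469): product = 0.6965
After component 4 (R=0.9805): product = 0.6829
After component 5 (R=0.9503): product = 0.649
After component 6 (R=0.9076): product = 0.589
R_sys = 0.589

0.589


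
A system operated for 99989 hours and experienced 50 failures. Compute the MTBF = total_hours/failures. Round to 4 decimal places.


total_hours = 99989
failures = 50
MTBF = 99989 / 50
MTBF = 1999.78

1999.78


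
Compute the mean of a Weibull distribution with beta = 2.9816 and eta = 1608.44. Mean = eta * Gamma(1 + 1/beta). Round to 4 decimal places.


beta = 2.9816, eta = 1608.44
1/beta = 0.3354
1 + 1/beta = 1.3354
Gamma(1.3354) = 0.8927
Mean = 1608.44 * 0.8927
Mean = 1435.9172

1435.9172


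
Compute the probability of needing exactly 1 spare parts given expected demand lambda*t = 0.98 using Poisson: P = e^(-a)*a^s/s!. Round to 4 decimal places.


a = 0.98, s = 1
e^(-a) = e^(-0.98) = 0.3753
a^s = 0.98^1 = 0.98
s! = 1
P = 0.3753 * 0.98 / 1
P = 0.3678

0.3678


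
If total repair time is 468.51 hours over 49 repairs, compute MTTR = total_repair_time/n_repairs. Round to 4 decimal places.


total_repair_time = 468.51
n_repairs = 49
MTTR = 468.51 / 49
MTTR = 9.5614

9.5614


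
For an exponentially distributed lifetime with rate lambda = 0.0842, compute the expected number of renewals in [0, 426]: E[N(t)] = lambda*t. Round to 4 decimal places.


lambda = 0.0842
t = 426
E[N(t)] = lambda * t
E[N(t)] = 0.0842 * 426
E[N(t)] = 35.8692

35.8692


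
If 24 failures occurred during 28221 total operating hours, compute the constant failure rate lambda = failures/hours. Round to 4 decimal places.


failures = 24
total_hours = 28221
lambda = 24 / 28221
lambda = 0.0009

0.0009


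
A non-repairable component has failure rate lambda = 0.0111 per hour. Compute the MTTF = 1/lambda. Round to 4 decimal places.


lambda = 0.0111
MTTF = 1 / 0.0111
MTTF = 90.0901

90.0901


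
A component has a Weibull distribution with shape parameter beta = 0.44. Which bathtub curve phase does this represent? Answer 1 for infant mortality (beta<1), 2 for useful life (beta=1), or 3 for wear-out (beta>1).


beta = 0.44
Compare beta to 1:
beta < 1 => infant mortality (phase 1)
beta = 1 => useful life (phase 2)
beta > 1 => wear-out (phase 3)
Since beta = 0.44, this is infant mortality (decreasing failure rate)
Phase = 1

1


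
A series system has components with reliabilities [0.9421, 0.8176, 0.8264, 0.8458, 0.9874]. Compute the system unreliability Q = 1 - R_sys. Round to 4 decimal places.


Components: [0.9421, 0.8176, 0.8264, 0.8458, 0.9874]
After component 1: product = 0.9421
After component 2: product = 0.7703
After component 3: product = 0.6365
After component 4: product = 0.5384
After component 5: product = 0.5316
R_sys = 0.5316
Q = 1 - 0.5316 = 0.4684

0.4684


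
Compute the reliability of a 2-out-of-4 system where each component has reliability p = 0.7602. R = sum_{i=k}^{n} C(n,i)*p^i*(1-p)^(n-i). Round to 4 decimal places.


k = 2, n = 4, p = 0.7602
i=2: C(4,2)=6 * 0.7602^2 * 0.2398^2 = 0.1994
i=3: C(4,3)=4 * 0.7602^3 * 0.2398^1 = 0.4214
i=4: C(4,4)=1 * 0.7602^4 * 0.2398^0 = 0.334
R = sum of terms = 0.9548

0.9548


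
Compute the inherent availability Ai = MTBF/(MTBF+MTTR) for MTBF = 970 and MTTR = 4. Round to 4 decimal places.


MTBF = 970
MTTR = 4
MTBF + MTTR = 974
Ai = 970 / 974
Ai = 0.9959

0.9959


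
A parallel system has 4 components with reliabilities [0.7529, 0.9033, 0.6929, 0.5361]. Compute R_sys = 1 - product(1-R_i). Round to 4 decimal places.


Components: [0.7529, 0.9033, 0.6929, 0.5361]
(1 - 0.7529) = 0.2471, running product = 0.2471
(1 - 0.9033) = 0.0967, running product = 0.0239
(1 - 0.6929) = 0.3071, running product = 0.0073
(1 - 0.5361) = 0.4639, running product = 0.0034
Product of (1-R_i) = 0.0034
R_sys = 1 - 0.0034 = 0.9966

0.9966


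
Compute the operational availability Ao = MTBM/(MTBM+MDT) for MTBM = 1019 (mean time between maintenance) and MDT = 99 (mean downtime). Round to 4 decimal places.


MTBM = 1019
MDT = 99
MTBM + MDT = 1118
Ao = 1019 / 1118
Ao = 0.9114

0.9114


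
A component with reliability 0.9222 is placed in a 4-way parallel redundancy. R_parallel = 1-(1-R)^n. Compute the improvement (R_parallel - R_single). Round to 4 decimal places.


R_single = 0.9222, n = 4
1 - R_single = 0.0778
(1 - R_single)^n = 0.0778^4 = 0.0
R_parallel = 1 - 0.0 = 1.0
Improvement = 1.0 - 0.9222
Improvement = 0.0778

0.0778


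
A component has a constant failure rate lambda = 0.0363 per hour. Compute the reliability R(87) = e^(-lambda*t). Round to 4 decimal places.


lambda = 0.0363
t = 87
lambda * t = 3.1581
R(t) = e^(-3.1581)
R(t) = 0.0425

0.0425


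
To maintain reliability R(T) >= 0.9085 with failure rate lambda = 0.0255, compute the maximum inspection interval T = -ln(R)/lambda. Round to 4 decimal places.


R_target = 0.9085
lambda = 0.0255
-ln(0.9085) = 0.096
T = 0.096 / 0.0255
T = 3.7632

3.7632


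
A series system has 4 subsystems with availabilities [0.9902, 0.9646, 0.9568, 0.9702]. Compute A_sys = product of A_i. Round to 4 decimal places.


Subsystems: [0.9902, 0.9646, 0.9568, 0.9702]
After subsystem 1 (A=0.9902): product = 0.9902
After subsystem 2 (A=0.9646): product = 0.9551
After subsystem 3 (A=0.9568): product = 0.9139
After subsystem 4 (A=0.9702): product = 0.8867
A_sys = 0.8867

0.8867


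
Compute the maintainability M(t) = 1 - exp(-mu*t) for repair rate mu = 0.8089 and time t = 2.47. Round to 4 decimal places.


mu = 0.8089, t = 2.47
mu * t = 0.8089 * 2.47 = 1.998
exp(-1.998) = 0.1356
M(t) = 1 - 0.1356
M(t) = 0.8644

0.8644


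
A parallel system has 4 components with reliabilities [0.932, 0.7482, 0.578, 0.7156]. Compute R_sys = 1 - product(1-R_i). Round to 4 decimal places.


Components: [0.932, 0.7482, 0.578, 0.7156]
(1 - 0.932) = 0.068, running product = 0.068
(1 - 0.7482) = 0.2518, running product = 0.0171
(1 - 0.578) = 0.422, running product = 0.0072
(1 - 0.7156) = 0.2844, running product = 0.0021
Product of (1-R_i) = 0.0021
R_sys = 1 - 0.0021 = 0.9979

0.9979


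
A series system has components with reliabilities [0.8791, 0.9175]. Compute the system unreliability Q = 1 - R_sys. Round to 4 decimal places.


Components: [0.8791, 0.9175]
After component 1: product = 0.8791
After component 2: product = 0.8066
R_sys = 0.8066
Q = 1 - 0.8066 = 0.1934

0.1934


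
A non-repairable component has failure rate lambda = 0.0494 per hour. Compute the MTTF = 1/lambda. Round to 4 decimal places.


lambda = 0.0494
MTTF = 1 / 0.0494
MTTF = 20.2429

20.2429


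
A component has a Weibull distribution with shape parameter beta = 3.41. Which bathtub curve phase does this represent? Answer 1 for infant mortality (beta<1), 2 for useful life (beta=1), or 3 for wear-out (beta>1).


beta = 3.41
Compare beta to 1:
beta < 1 => infant mortality (phase 1)
beta = 1 => useful life (phase 2)
beta > 1 => wear-out (phase 3)
Since beta = 3.41, this is wear-out (increasing failure rate)
Phase = 3

3


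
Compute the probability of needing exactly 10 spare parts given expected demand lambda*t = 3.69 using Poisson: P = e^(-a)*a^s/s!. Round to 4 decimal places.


a = 3.69, s = 10
e^(-a) = e^(-3.69) = 0.025
a^s = 3.69^10 = 468019.191
s! = 3628800
P = 0.025 * 468019.191 / 3628800
P = 0.0032

0.0032


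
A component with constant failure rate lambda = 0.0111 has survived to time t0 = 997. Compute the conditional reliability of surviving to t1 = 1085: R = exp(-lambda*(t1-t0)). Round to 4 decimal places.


lambda = 0.0111
t0 = 997, t1 = 1085
t1 - t0 = 88
lambda * (t1-t0) = 0.0111 * 88 = 0.9768
R = exp(-0.9768)
R = 0.3765

0.3765


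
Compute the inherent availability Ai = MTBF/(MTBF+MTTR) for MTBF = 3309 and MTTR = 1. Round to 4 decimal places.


MTBF = 3309
MTTR = 1
MTBF + MTTR = 3310
Ai = 3309 / 3310
Ai = 0.9997

0.9997


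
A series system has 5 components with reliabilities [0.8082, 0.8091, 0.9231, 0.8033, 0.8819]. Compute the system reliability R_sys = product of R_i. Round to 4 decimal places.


Components: [0.8082, 0.8091, 0.9231, 0.8033, 0.8819]
After component 1 (R=0.8082): product = 0.8082
After component 2 (R=0.8091): product = 0.6539
After component 3 (R=0.9231): product = 0.6036
After component 4 (R=0.8033): product = 0.4849
After component 5 (R=0.8819): product = 0.4276
R_sys = 0.4276

0.4276


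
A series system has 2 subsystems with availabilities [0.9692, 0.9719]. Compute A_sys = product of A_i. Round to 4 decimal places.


Subsystems: [0.9692, 0.9719]
After subsystem 1 (A=0.9692): product = 0.9692
After subsystem 2 (A=0.9719): product = 0.942
A_sys = 0.942

0.942


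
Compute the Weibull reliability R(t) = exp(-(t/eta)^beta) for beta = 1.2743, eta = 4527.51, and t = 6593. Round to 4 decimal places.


beta = 1.2743, eta = 4527.51, t = 6593
t/eta = 6593 / 4527.51 = 1.4562
(t/eta)^beta = 1.4562^1.2743 = 1.6143
R(t) = exp(-1.6143)
R(t) = 0.199

0.199


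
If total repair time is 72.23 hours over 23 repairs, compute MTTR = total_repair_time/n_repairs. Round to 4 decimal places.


total_repair_time = 72.23
n_repairs = 23
MTTR = 72.23 / 23
MTTR = 3.1404

3.1404


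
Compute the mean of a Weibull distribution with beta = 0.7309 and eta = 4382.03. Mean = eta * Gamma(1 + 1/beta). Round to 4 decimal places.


beta = 0.7309, eta = 4382.03
1/beta = 1.3682
1 + 1/beta = 2.3682
Gamma(2.3682) = 1.2169
Mean = 4382.03 * 1.2169
Mean = 5332.6905

5332.6905


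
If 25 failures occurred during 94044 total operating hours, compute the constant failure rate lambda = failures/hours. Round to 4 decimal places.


failures = 25
total_hours = 94044
lambda = 25 / 94044
lambda = 0.0003

0.0003


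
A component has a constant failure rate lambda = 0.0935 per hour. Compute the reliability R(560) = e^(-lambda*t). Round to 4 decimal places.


lambda = 0.0935
t = 560
lambda * t = 52.36
R(t) = e^(-52.36)
R(t) = 0.0

0.0


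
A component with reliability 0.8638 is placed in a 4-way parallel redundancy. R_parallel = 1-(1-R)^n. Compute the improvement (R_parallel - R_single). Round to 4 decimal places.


R_single = 0.8638, n = 4
1 - R_single = 0.1362
(1 - R_single)^n = 0.1362^4 = 0.0003
R_parallel = 1 - 0.0003 = 0.9997
Improvement = 0.9997 - 0.8638
Improvement = 0.1359

0.1359


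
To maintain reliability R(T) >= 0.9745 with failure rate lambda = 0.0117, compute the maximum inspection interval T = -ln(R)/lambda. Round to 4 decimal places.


R_target = 0.9745
lambda = 0.0117
-ln(0.9745) = 0.0258
T = 0.0258 / 0.0117
T = 2.2078

2.2078


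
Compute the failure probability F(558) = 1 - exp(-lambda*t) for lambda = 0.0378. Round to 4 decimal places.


lambda = 0.0378, t = 558
lambda * t = 21.0924
exp(-21.0924) = 0.0
F(t) = 1 - 0.0
F(t) = 1.0

1.0


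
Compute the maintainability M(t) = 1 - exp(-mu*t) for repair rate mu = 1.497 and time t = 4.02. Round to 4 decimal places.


mu = 1.497, t = 4.02
mu * t = 1.497 * 4.02 = 6.0179
exp(-6.0179) = 0.0024
M(t) = 1 - 0.0024
M(t) = 0.9976

0.9976


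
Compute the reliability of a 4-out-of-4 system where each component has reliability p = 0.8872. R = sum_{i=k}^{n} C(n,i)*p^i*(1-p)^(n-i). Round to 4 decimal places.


k = 4, n = 4, p = 0.8872
i=4: C(4,4)=1 * 0.8872^4 * 0.1128^0 = 0.6196
R = sum of terms = 0.6196

0.6196


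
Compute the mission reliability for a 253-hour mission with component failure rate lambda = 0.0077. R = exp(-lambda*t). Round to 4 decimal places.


lambda = 0.0077
mission_time = 253
lambda * t = 0.0077 * 253 = 1.9481
R = exp(-1.9481)
R = 0.1425

0.1425


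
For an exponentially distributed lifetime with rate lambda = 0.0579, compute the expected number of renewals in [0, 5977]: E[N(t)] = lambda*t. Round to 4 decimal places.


lambda = 0.0579
t = 5977
E[N(t)] = lambda * t
E[N(t)] = 0.0579 * 5977
E[N(t)] = 346.0683

346.0683


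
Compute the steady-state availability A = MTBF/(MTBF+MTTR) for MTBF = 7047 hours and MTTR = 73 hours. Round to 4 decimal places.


MTBF = 7047
MTTR = 73
MTBF + MTTR = 7120
A = 7047 / 7120
A = 0.9897

0.9897


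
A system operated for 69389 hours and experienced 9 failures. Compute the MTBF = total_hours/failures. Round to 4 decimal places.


total_hours = 69389
failures = 9
MTBF = 69389 / 9
MTBF = 7709.8889

7709.8889


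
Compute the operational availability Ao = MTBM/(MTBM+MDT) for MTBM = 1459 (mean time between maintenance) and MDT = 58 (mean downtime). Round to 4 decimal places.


MTBM = 1459
MDT = 58
MTBM + MDT = 1517
Ao = 1459 / 1517
Ao = 0.9618

0.9618


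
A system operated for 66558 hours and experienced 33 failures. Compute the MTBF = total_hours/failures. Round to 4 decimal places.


total_hours = 66558
failures = 33
MTBF = 66558 / 33
MTBF = 2016.9091

2016.9091


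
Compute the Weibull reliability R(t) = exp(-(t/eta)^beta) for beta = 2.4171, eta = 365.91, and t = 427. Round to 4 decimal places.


beta = 2.4171, eta = 365.91, t = 427
t/eta = 427 / 365.91 = 1.167
(t/eta)^beta = 1.167^2.4171 = 1.4524
R(t) = exp(-1.4524)
R(t) = 0.234

0.234


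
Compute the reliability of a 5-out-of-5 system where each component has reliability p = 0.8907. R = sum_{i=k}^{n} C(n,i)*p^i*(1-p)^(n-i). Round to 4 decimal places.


k = 5, n = 5, p = 0.8907
i=5: C(5,5)=1 * 0.8907^5 * 0.1093^0 = 0.5606
R = sum of terms = 0.5606

0.5606


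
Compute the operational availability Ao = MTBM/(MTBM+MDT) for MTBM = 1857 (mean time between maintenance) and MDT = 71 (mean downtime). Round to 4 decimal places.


MTBM = 1857
MDT = 71
MTBM + MDT = 1928
Ao = 1857 / 1928
Ao = 0.9632

0.9632


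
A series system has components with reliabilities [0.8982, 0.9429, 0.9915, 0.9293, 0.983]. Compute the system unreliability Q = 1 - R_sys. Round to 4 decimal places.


Components: [0.8982, 0.9429, 0.9915, 0.9293, 0.983]
After component 1: product = 0.8982
After component 2: product = 0.8469
After component 3: product = 0.8397
After component 4: product = 0.7803
After component 5: product = 0.7671
R_sys = 0.7671
Q = 1 - 0.7671 = 0.2329

0.2329


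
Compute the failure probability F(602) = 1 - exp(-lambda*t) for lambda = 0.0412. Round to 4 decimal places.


lambda = 0.0412, t = 602
lambda * t = 24.8024
exp(-24.8024) = 0.0
F(t) = 1 - 0.0
F(t) = 1.0

1.0


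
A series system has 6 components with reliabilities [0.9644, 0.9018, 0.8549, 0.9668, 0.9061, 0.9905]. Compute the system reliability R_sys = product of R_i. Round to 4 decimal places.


Components: [0.9644, 0.9018, 0.8549, 0.9668, 0.9061, 0.9905]
After component 1 (R=0.9644): product = 0.9644
After component 2 (R=0.9018): product = 0.8697
After component 3 (R=0.8549): product = 0.7435
After component 4 (R=0.9668): product = 0.7188
After component 5 (R=0.9061): product = 0.6513
After component 6 (R=0.9905): product = 0.6451
R_sys = 0.6451

0.6451


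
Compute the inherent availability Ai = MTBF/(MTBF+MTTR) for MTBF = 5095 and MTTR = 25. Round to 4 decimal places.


MTBF = 5095
MTTR = 25
MTBF + MTTR = 5120
Ai = 5095 / 5120
Ai = 0.9951

0.9951


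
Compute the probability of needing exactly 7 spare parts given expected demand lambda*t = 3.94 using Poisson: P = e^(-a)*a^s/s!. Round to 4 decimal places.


a = 3.94, s = 7
e^(-a) = e^(-3.94) = 0.0194
a^s = 3.94^7 = 14739.1878
s! = 5040
P = 0.0194 * 14739.1878 / 5040
P = 0.0569

0.0569


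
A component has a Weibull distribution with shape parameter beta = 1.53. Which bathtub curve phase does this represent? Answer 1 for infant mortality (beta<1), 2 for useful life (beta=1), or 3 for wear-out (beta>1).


beta = 1.53
Compare beta to 1:
beta < 1 => infant mortality (phase 1)
beta = 1 => useful life (phase 2)
beta > 1 => wear-out (phase 3)
Since beta = 1.53, this is wear-out (increasing failure rate)
Phase = 3

3
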